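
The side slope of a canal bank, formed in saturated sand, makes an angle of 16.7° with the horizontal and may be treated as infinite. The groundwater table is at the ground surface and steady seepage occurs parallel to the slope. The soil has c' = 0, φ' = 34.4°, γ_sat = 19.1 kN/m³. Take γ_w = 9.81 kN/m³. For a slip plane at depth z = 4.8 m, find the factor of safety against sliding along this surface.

With seepage parallel to the slope and the water table at the surface, the effective normal stress on the slip plane uses the buoyant unit weight γ' = γ_sat − γ_w while the driving shear stress uses γ_sat:
FS = [c' + γ' z cos²β tanφ'] / [γ_sat z sinβ cosβ]
(For c' = 0 this reduces to FS = (γ'/γ_sat)·tanφ'/tanβ.)
γ' = 19.1 − 9.81 = 9.29 kN/m³
Numerator = 0.0 + 9.29·4.8·cos²16.7°·tan34.4° = 0.0 + 9.29·4.8·0.9174·0.6847 = 28.012 kPa
Denominator = 19.1·4.8·sin16.7°·cos16.7° = 19.1·4.8·0.2874·0.9578 = 25.234 kPa
FS = 28.012 / 25.234 = 1.110

FS = 1.11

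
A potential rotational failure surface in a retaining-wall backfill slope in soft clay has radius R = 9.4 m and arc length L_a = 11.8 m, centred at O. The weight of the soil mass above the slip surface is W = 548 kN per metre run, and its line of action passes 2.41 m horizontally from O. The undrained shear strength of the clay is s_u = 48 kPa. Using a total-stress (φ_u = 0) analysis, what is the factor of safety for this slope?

Taking moments about the centre O, the resisting moment is provided by the undrained shear strength acting along the arc:
M_R = s_u·L_a·R = 48·11.80·9.4 = 5324.2 kN·m/m
M_D = W·d = 548·2.41 = 1320.7 kN·m/m
FS = M_R / M_D = 5324.2 / 1320.7 = 4.031

FS = 4.03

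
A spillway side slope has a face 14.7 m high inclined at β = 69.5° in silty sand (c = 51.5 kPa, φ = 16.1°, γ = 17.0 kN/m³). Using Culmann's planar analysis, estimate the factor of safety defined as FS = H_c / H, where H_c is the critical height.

FS = 1.84

H_c = (4c/γ) · sinβ cosφ / [1 − cos(β − φ)]
    = (4·51.5/17.0) · sin69.5°·cos16.1° / [1 − cos53.4°]
    = 12.118 · 0.8999 / 0.4038 = 27.01 m
FS = H_c / H = 27.01 / 14.7 = 1.837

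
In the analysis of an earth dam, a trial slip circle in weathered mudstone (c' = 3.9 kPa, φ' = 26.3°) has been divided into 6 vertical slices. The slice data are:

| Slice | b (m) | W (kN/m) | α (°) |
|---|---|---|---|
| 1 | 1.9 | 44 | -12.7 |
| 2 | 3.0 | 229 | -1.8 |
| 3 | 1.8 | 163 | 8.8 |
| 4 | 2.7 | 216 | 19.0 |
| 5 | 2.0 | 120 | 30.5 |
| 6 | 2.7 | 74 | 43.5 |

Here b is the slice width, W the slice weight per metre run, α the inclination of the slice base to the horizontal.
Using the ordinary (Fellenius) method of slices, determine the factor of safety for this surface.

FS = 2.38

Ordinary method of slices: FS = Σ[c'·Δl_i + (W_i cosα_i)·tanφ'] / Σ W_i sinα_i, with Δl_i = b_i / cosα_i.
Slice 1: Δl = 1.9/cos(-12.7°) = 1.948 m; N'_1 = 44·cos(-12.7°) = 42.9; c'Δl = 7.60; W sinα = -9.7
Slice 2: Δl = 3.0/cos(-1.8°) = 3.001 m; N'_2 = 229·cos(-1.8°) = 228.9; c'Δl = 11.71; W sinα = -7.2
Slice 3: Δl = 1.8/cos8.8° = 1.821 m; N'_3 = 163·cos8.8° = 161.1; c'Δl = 7.10; W sinα = 24.9
Slice 4: Δl = 2.7/cos19.0° = 2.856 m; N'_4 = 216·cos19.0° = 204.2; c'Δl = 11.14; W sinα = 70.3
Slice 5: Δl = 2.0/cos30.5° = 2.321 m; N'_5 = 120·cos30.5° = 103.4; c'Δl = 9.05; W sinα = 60.9
Slice 6: Δl = 2.7/cos43.5° = 3.722 m; N'_6 = 74·cos43.5° = 53.7; c'Δl = 14.52; W sinα = 50.9
Σc'Δl = 61.1 kN/m; ΣN' = 794.2 kN/m; ΣW sinα = 190.2 kN/m
Resisting = 61.1 + 794.2·tan26.3° = 61.1 + 392.5 = 453.6 kN/m
FS = 453.6 / 190.2 = 2.385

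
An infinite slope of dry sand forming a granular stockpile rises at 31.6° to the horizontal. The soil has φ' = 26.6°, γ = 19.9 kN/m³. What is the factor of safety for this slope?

For a dry cohesionless infinite slope the factor of safety is FS = tanφ' / tanβ.
FS = tan26.6° / tan31.6° = 0.5008 / 0.6152 = 0.814

FS = 0.81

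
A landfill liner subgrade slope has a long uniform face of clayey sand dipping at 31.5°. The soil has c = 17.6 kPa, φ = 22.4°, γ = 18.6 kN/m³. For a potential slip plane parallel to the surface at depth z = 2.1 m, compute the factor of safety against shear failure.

FS = 1.68

For an infinite slope with a slip plane parallel to the surface (no pore pressure): FS = [c + γz cos²β tanφ] / [γz sinβ cosβ].
γz = 18.6·2.1 = 39.06 kN/m²
Numerator = 17.6 + 39.06·cos²31.5°·tan22.4° = 17.6 + 39.06·0.7270·0.4122 = 29.304 kPa
Denominator = 39.06·sin31.5°·cos31.5° = 39.06·0.5225·0.8526 = 17.401 kPa
FS = 29.304 / 17.401 = 1.684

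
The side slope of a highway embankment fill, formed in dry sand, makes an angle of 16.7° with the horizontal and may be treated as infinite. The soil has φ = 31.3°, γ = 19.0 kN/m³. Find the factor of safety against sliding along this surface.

FS = 2.03

For a dry cohesionless infinite slope the factor of safety is FS = tanφ / tanβ.
FS = tan31.3° / tan16.7° = 0.6080 / 0.3000 = 2.027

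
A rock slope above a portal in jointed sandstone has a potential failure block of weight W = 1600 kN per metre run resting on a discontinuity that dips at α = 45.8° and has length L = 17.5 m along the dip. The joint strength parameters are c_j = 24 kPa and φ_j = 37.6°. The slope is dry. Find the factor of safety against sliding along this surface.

FS = 1.12

Resolving the block weight along and normal to the plane and applying the Mohr–Coulomb strength on the joint:
N' = W cosα = 1600·cos45.8° = 1115.5 kN/m
Driving force T = W sinα = 1600·sin45.8° = 1147.1 kN/m
Resisting force R = c_j·L + N'·tanφ_j = 24·17.5 + 1115.5·tan37.6° = 420.0 + 859.0 = 1279.0 kN/m
FS = R / T = 1279.0 / 1147.1 = 1.115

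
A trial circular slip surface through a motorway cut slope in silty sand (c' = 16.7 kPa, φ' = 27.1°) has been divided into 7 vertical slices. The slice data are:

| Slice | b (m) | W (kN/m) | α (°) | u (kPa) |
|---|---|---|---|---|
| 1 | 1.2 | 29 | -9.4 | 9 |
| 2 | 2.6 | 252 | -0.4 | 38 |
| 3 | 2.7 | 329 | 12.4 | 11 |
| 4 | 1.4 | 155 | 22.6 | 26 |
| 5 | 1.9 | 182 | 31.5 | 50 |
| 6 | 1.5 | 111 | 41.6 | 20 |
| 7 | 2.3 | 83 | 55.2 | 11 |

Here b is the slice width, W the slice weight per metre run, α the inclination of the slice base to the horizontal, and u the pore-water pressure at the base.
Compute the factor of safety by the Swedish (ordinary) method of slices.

Ordinary method of slices: FS = Σ[c'·Δl_i + (W_i cosα_i − u_i·Δl_i)·tanφ'] / Σ W_i sinα_i, with Δl_i = b_i / cosα_i.
Slice 1: Δl = 1.2/cos(-9.4°) = 1.216 m; N'_1 = 29·cos(-9.4°) − 9·1.216 = 17.7; c'Δl = 20.31; W sinα = -4.7
Slice 2: Δl = 2.6/cos(-0.4°) = 2.600 m; N'_2 = 252·cos(-0.4°) − 38·2.600 = 153.2; c'Δl = 43.42; W sinα = -1.8
Slice 3: Δl = 2.7/cos12.4° = 2.764 m; N'_3 = 329·cos12.4° − 11·2.764 = 290.9; c'Δl = 46.17; W sinα = 70.6
Slice 4: Δl = 1.4/cos22.6° = 1.516 m; N'_4 = 155·cos22.6° − 26·1.516 = 103.7; c'Δl = 25.32; W sinα = 59.6
Slice 5: Δl = 1.9/cos31.5° = 2.228 m; N'_5 = 182·cos31.5° − 50·2.228 = 43.8; c'Δl = 37.21; W sinα = 95.1
Slice 6: Δl = 1.5/cos41.6° = 2.006 m; N'_6 = 111·cos41.6° − 20·2.006 = 42.9; c'Δl = 33.50; W sinα = 73.7
Slice 7: Δl = 2.3/cos55.2° = 4.030 m; N'_7 = 83·cos55.2° − 11·4.030 = 3.0; c'Δl = 67.30; W sinα = 68.2
Σc'Δl = 273.2 kN/m; ΣN' = 655.1 kN/m; ΣW sinα = 360.7 kN/m
Resisting = 273.2 + 655.1·tan27.1° = 273.2 + 335.2 = 608.5 kN/m
FS = 608.5 / 360.7 = 1.687

FS = 1.69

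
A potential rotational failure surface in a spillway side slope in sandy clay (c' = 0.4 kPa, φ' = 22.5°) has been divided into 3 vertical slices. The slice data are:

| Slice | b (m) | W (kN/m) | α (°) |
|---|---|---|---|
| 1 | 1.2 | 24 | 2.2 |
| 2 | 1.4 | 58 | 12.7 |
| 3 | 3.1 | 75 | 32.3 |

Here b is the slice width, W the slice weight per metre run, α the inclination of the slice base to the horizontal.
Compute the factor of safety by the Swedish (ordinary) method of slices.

FS = 1.16

Ordinary method of slices: FS = Σ[c'·Δl_i + (W_i cosα_i)·tanφ'] / Σ W_i sinα_i, with Δl_i = b_i / cosα_i.
Slice 1: Δl = 1.2/cos2.2° = 1.201 m; N'_1 = 24·cos2.2° = 24.0; c'Δl = 0.48; W sinα = 0.9
Slice 2: Δl = 1.4/cos12.7° = 1.435 m; N'_2 = 58·cos12.7° = 56.6; c'Δl = 0.57; W sinα = 12.8
Slice 3: Δl = 3.1/cos32.3° = 3.668 m; N'_3 = 75·cos32.3° = 63.4; c'Δl = 1.47; W sinα = 40.1
Σc'Δl = 2.5 kN/m; ΣN' = 144.0 kN/m; ΣW sinα = 53.7 kN/m
Resisting = 2.5 + 144.0·tan22.5° = 2.5 + 59.6 = 62.2 kN/m
FS = 62.2 / 53.7 = 1.156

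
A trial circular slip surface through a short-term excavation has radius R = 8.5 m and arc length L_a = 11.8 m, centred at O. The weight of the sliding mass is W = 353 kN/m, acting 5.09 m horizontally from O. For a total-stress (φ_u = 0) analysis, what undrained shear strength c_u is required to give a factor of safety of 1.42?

c_u = 25.4 kPa

FS = c_u·L_a·R / (W·d), so c_u = FS·W·d / (L_a·R).
c_u = 1.42·353·5.09 / (11.80·8.5) = 2551.4 / 100.30 = 25.44 kPa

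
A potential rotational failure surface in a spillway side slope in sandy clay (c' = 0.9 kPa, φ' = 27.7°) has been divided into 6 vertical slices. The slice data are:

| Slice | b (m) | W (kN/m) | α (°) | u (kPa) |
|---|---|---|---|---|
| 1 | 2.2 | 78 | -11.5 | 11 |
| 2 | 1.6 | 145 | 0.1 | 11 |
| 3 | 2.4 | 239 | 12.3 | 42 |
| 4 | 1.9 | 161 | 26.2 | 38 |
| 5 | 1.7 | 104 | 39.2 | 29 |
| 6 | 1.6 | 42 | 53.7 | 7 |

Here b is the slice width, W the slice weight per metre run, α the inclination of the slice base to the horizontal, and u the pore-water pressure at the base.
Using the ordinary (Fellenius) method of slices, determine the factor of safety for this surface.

FS = 1.07

Ordinary method of slices: FS = Σ[c'·Δl_i + (W_i cosα_i − u_i·Δl_i)·tanφ'] / Σ W_i sinα_i, with Δl_i = b_i / cosα_i.
Slice 1: Δl = 2.2/cos(-11.5°) = 2.245 m; N'_1 = 78·cos(-11.5°) − 11·2.245 = 51.7; c'Δl = 2.02; W sinα = -15.6
Slice 2: Δl = 1.6/cos0.1° = 1.600 m; N'_2 = 145·cos0.1° − 11·1.600 = 127.4; c'Δl = 1.44; W sinα = 0.3
Slice 3: Δl = 2.4/cos12.3° = 2.456 m; N'_3 = 239·cos12.3° − 42·2.456 = 130.3; c'Δl = 2.21; W sinα = 50.9
Slice 4: Δl = 1.9/cos26.2° = 2.118 m; N'_4 = 161·cos26.2° − 38·2.118 = 64.0; c'Δl = 1.91; W sinα = 71.1
Slice 5: Δl = 1.7/cos39.2° = 2.194 m; N'_5 = 104·cos39.2° − 29·2.194 = 17.0; c'Δl = 1.97; W sinα = 65.7
Slice 6: Δl = 1.6/cos53.7° = 2.703 m; N'_6 = 42·cos53.7° − 7·2.703 = 5.9; c'Δl = 2.43; W sinα = 33.8
Σc'Δl = 12.0 kN/m; ΣN' = 396.4 kN/m; ΣW sinα = 206.3 kN/m
Resisting = 12.0 + 396.4·tan27.7° = 12.0 + 208.1 = 220.1 kN/m
FS = 220.1 / 206.3 = 1.067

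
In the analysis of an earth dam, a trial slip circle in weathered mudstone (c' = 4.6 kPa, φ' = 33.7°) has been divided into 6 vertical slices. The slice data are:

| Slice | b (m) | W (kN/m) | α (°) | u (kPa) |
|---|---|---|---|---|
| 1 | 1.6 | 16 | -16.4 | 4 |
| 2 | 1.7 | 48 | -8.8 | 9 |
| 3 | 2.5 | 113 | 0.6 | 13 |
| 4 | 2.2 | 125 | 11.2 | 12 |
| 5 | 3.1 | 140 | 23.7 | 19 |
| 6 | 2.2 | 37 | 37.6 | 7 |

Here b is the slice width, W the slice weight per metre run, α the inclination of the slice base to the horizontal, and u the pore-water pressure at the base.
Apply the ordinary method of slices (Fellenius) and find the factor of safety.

Ordinary method of slices: FS = Σ[c'·Δl_i + (W_i cosα_i − u_i·Δl_i)·tanφ'] / Σ W_i sinα_i, with Δl_i = b_i / cosα_i.
Slice 1: Δl = 1.6/cos(-16.4°) = 1.668 m; N'_1 = 16·cos(-16.4°) − 4·1.668 = 8.7; c'Δl = 7.67; W sinα = -4.5
Slice 2: Δl = 1.7/cos(-8.8°) = 1.720 m; N'_2 = 48·cos(-8.8°) − 9·1.720 = 32.0; c'Δl = 7.91; W sinα = -7.3
Slice 3: Δl = 2.5/cos0.6° = 2.500 m; N'_3 = 113·cos0.6° − 13·2.500 = 80.5; c'Δl = 11.50; W sinα = 1.2
Slice 4: Δl = 2.2/cos11.2° = 2.243 m; N'_4 = 125·cos11.2° − 12·2.243 = 95.7; c'Δl = 10.32; W sinα = 24.3
Slice 5: Δl = 3.1/cos23.7° = 3.386 m; N'_5 = 140·cos23.7° − 19·3.386 = 63.9; c'Δl = 15.57; W sinα = 56.3
Slice 6: Δl = 2.2/cos37.6° = 2.777 m; N'_6 = 37·cos37.6° − 7·2.777 = 9.9; c'Δl = 12.77; W sinα = 22.6
Σc'Δl = 65.7 kN/m; ΣN' = 290.6 kN/m; ΣW sinα = 92.4 kN/m
Resisting = 65.7 + 290.6·tan33.7° = 65.7 + 193.8 = 259.5 kN/m
FS = 259.5 / 92.4 = 2.807

FS = 2.81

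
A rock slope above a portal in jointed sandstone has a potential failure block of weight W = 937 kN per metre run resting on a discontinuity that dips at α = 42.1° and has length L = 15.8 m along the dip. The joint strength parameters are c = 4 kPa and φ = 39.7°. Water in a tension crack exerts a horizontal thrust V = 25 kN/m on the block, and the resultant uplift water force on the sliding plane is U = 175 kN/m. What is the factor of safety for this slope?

FS = 0.74

Resolving the block weight along and normal to the plane and applying the Mohr–Coulomb strength on the joint:
N' = W cosα − U − V sinα = 937·cos42.1° − 175 − 25·sin42.1° = 503.5 kN/m
Driving force T = W sinα + V cosα = 937·sin42.1° + 25·cos42.1° = 646.7 kN/m
Resisting force R = c·L + N'·tanφ = 4·15.8 + 503.5·tan39.7° = 63.2 + 418.0 = 481.2 kN/m
FS = R / T = 481.2 / 646.7 = 0.744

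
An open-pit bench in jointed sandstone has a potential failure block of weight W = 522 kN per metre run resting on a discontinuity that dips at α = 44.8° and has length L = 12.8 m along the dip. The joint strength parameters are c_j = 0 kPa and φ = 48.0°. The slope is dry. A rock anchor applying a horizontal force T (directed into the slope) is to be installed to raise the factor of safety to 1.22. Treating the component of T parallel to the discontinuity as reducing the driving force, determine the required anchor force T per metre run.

T = 23 kN/m

Resolving forces along and normal to the sliding plane, with the horizontal anchor force T adding T·sinα to the effective normal force and T·cosα acting up the plane against the driving force:
FS = [c_jL + (W cosα + T sinα) tanφ] / [W sinα − T cosα]
Without the anchor: N' = 370.4 kN/m, driving T_d = 367.8 kN/m, resisting R = 0·12.8 + 370.4·tan48.0° = 411.4 kN/m, FS = 1.12.
Setting FS = 1.22 and solving for T:
1.22·(367.8 − T cos44.8°) = 411.4 + T sin44.8°·tan48.0°
T·(sin44.8°·tan48.0° + 1.22·cos44.8°) = 1.22·367.8 − 411.4
T·(0.7046·1.1106 + 1.22·0.7096) = 448.7 − 411.4 = 37.4
T·1.6483 = 37.4
T = 22.7 kN/m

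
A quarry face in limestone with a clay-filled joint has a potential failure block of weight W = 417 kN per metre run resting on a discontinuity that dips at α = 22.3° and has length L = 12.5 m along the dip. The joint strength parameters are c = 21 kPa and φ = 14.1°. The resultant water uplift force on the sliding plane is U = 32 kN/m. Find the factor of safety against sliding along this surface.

Resolving the block weight along and normal to the plane and applying the Mohr–Coulomb strength on the joint:
N' = W cosα − U = 417·cos22.3° − 32 = 353.8 kN/m
Driving force T = W sinα = 417·sin22.3° = 158.2 kN/m
Resisting force R = c·L + N'·tanφ = 21·12.5 + 353.8·tan14.1° = 262.5 + 88.9 = 351.4 kN/m
FS = R / T = 351.4 / 158.2 = 2.221

FS = 2.22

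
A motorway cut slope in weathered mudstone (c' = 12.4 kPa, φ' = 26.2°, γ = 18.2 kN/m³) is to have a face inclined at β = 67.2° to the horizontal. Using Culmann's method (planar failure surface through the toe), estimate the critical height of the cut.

H_c = 9.19 m

Culmann's analysis gives the critical failure plane at α_cr = (β + φ')/2 = (67.2 + 26.2)/2 = 46.7°, and the critical height
H_c = (4c'/γ) · sinβ cosφ' / [1 − cos(β − φ')]
    = (4·12.4/18.2) · sin67.2°·cos26.2° / [1 − cos(41.0°)]
    = 2.725 · 0.9219·0.8973 / [1 − 0.7547]
    = 2.725 · 0.8271 / 0.2453
    = 9.19 m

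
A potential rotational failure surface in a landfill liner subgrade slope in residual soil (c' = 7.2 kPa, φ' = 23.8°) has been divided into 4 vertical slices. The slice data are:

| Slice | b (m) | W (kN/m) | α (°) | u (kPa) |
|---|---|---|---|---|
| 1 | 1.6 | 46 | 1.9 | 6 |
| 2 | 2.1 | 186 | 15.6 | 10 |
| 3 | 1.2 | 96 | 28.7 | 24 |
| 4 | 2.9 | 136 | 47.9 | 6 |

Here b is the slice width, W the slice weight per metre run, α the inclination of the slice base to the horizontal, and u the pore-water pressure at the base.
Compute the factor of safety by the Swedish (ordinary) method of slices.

FS = 1.03

Ordinary method of slices: FS = Σ[c'·Δl_i + (W_i cosα_i − u_i·Δl_i)·tanφ'] / Σ W_i sinα_i, with Δl_i = b_i / cosα_i.
Slice 1: Δl = 1.6/cos1.9° = 1.601 m; N'_1 = 46·cos1.9° − 6·1.601 = 36.4; c'Δl = 11.53; W sinα = 1.5
Slice 2: Δl = 2.1/cos15.6° = 2.180 m; N'_2 = 186·cos15.6° − 10·2.180 = 157.3; c'Δl = 15.70; W sinα = 50.0
Slice 3: Δl = 1.2/cos28.7° = 1.368 m; N'_3 = 96·cos28.7° − 24·1.368 = 51.4; c'Δl = 9.85; W sinα = 46.1
Slice 4: Δl = 2.9/cos47.9° = 4.326 m; N'_4 = 136·cos47.9° − 6·4.326 = 65.2; c'Δl = 31.14; W sinα = 100.9
Σc'Δl = 68.2 kN/m; ΣN' = 310.3 kN/m; ΣW sinα = 198.6 kN/m
Resisting = 68.2 + 310.3·tan23.8° = 68.2 + 136.9 = 205.1 kN/m
FS = 205.1 / 198.6 = 1.033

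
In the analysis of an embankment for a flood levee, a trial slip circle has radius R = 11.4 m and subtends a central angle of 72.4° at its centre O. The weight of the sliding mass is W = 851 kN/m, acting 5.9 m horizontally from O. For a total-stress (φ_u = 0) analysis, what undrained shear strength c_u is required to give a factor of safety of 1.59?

c_u = 48.6 kPa

FS = c_u·L_a·R / (W·d), so c_u = FS·W·d / (L_a·R).
Arc length L_a = R·θ = 11.4·(72.4°·π/180) = 11.4·1.2636 = 14.41 m
c_u = 1.59·851·5.9 / (14.41·11.4) = 7983.2 / 164.22 = 48.61 kPa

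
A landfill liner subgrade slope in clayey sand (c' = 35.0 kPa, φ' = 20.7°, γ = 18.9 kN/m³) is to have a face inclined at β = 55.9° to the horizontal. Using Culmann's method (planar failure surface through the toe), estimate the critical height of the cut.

Culmann's analysis gives the critical failure plane at α_cr = (β + φ')/2 = (55.9 + 20.7)/2 = 38.3°, and the critical height
H_c = (4c'/γ) · sinβ cosφ' / [1 − cos(β − φ')]
    = (4·35.0/18.9) · sin55.9°·cos20.7° / [1 − cos(35.2°)]
    = 7.407 · 0.8281·0.9354 / [1 − 0.8171]
    = 7.407 · 0.7746 / 0.1829
    = 31.38 m

H_c = 31.38 m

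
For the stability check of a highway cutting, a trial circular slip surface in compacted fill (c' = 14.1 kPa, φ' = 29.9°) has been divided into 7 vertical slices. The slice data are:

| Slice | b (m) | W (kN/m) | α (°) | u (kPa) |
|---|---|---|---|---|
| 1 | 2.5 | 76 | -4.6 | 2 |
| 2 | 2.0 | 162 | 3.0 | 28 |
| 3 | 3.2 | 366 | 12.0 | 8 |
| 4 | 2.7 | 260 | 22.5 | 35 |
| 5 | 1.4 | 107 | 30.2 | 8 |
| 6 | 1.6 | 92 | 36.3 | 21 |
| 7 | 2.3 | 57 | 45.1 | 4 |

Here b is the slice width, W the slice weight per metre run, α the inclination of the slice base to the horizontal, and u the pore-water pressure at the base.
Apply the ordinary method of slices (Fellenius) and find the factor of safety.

Ordinary method of slices: FS = Σ[c'·Δl_i + (W_i cosα_i − u_i·Δl_i)·tanφ'] / Σ W_i sinα_i, with Δl_i = b_i / cosα_i.
Slice 1: Δl = 2.5/cos(-4.6°) = 2.508 m; N'_1 = 76·cos(-4.6°) − 2·2.508 = 70.7; c'Δl = 35.36; W sinα = -6.1
Slice 2: Δl = 2.0/cos3.0° = 2.003 m; N'_2 = 162·cos3.0° − 28·2.003 = 105.7; c'Δl = 28.24; W sinα = 8.5
Slice 3: Δl = 3.2/cos12.0° = 3.271 m; N'_3 = 366·cos12.0° − 8·3.271 = 331.8; c'Δl = 46.13; W sinα = 76.1
Slice 4: Δl = 2.7/cos22.5° = 2.922 m; N'_4 = 260·cos22.5° − 35·2.922 = 137.9; c'Δl = 41.21; W sinα = 99.5
Slice 5: Δl = 1.4/cos30.2° = 1.620 m; N'_5 = 107·cos30.2° − 8·1.620 = 79.5; c'Δl = 22.84; W sinα = 53.8
Slice 6: Δl = 1.6/cos36.3° = 1.985 m; N'_6 = 92·cos36.3° − 21·1.985 = 32.5; c'Δl = 27.99; W sinα = 54.5
Slice 7: Δl = 2.3/cos45.1° = 3.258 m; N'_7 = 57·cos45.1° − 4·3.258 = 27.2; c'Δl = 45.94; W sinα = 40.4
Σc'Δl = 247.7 kN/m; ΣN' = 785.4 kN/m; ΣW sinα = 326.6 kN/m
Resisting = 247.7 + 785.4·tan29.9° = 247.7 + 451.6 = 699.3 kN/m
FS = 699.3 / 326.6 = 2.141

FS = 2.14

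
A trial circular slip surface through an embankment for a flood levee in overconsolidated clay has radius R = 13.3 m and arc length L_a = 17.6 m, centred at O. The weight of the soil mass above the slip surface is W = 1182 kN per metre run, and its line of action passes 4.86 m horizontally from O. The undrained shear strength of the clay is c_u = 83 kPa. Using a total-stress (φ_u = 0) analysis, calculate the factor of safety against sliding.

Taking moments about the centre O, the resisting moment is provided by the undrained shear strength acting along the arc:
M_R = c_u·L_a·R = 83·17.60·13.3 = 19428.6 kN·m/m
M_D = W·d = 1182·4.86 = 5744.5 kN·m/m
FS = M_R / M_D = 19428.6 / 5744.5 = 3.382

FS = 3.38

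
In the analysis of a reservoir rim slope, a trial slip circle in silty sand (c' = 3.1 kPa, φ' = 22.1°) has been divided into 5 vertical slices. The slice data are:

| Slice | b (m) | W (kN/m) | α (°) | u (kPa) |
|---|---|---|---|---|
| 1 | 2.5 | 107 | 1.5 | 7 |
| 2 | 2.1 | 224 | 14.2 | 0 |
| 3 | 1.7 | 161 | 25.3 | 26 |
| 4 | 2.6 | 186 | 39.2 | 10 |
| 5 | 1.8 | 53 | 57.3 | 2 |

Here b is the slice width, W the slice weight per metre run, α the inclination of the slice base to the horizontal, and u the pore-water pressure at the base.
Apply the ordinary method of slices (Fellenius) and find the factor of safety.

FS = 0.90

Ordinary method of slices: FS = Σ[c'·Δl_i + (W_i cosα_i − u_i·Δl_i)·tanφ'] / Σ W_i sinα_i, with Δl_i = b_i / cosα_i.
Slice 1: Δl = 2.5/cos1.5° = 2.501 m; N'_1 = 107·cos1.5° − 7·2.501 = 89.5; c'Δl = 7.75; W sinα = 2.8
Slice 2: Δl = 2.1/cos14.2° = 2.166 m; N'_2 = 224·cos14.2° − 0·2.166 = 217.2; c'Δl = 6.72; W sinα = 54.9
Slice 3: Δl = 1.7/cos25.3° = 1.880 m; N'_3 = 161·cos25.3° − 26·1.880 = 96.7; c'Δl = 5.83; W sinα = 68.8
Slice 4: Δl = 2.6/cos39.2° = 3.355 m; N'_4 = 186·cos39.2° − 10·3.355 = 110.6; c'Δl = 10.40; W sinα = 117.6
Slice 5: Δl = 1.8/cos57.3° = 3.332 m; N'_5 = 53·cos57.3° − 2·3.332 = 22.0; c'Δl = 10.33; W sinα = 44.6
Σc'Δl = 41.0 kN/m; ΣN' = 535.8 kN/m; ΣW sinα = 288.7 kN/m
Resisting = 41.0 + 535.8·tan22.1° = 41.0 + 217.6 = 258.6 kN/m
FS = 258.6 / 288.7 = 0.896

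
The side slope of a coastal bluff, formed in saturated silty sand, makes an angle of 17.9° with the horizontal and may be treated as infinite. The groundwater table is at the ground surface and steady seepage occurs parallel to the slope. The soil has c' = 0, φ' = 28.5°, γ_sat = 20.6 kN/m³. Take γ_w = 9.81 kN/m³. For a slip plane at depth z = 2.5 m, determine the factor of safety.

FS = 0.88

With seepage parallel to the slope and the water table at the surface, the effective normal stress on the slip plane uses the buoyant unit weight γ' = γ_sat − γ_w while the driving shear stress uses γ_sat:
FS = [c' + γ' z cos²β tanφ'] / [γ_sat z sinβ cosβ]
(For c' = 0 this reduces to FS = (γ'/γ_sat)·tanφ'/tanβ.)
γ' = 20.6 − 9.81 = 10.79 kN/m³
Numerator = 0.0 + 10.79·2.5·cos²17.9°·tan28.5° = 0.0 + 10.79·2.5·0.9055·0.5430 = 13.263 kPa
Denominator = 20.6·2.5·sin17.9°·cos17.9° = 20.6·2.5·0.3074·0.9516 = 15.063 kPa
FS = 13.263 / 15.063 = 0.880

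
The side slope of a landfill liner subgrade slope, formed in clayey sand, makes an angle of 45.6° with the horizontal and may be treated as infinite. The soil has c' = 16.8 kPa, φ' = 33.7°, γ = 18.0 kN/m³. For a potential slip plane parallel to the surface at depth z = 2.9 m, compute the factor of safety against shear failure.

For an infinite slope with a slip plane parallel to the surface (no pore pressure): FS = [c' + γz cos²β tanφ'] / [γz sinβ cosβ].
γz = 18.0·2.9 = 52.20 kN/m²
Numerator = 16.8 + 52.20·cos²45.6°·tan33.7° = 16.8 + 52.20·0.4895·0.6669 = 33.842 kPa
Denominator = 52.20·sin45.6°·cos45.6° = 52.20·0.7145·0.6997 = 26.094 kPa
FS = 33.842 / 26.094 = 1.297

FS = 1.30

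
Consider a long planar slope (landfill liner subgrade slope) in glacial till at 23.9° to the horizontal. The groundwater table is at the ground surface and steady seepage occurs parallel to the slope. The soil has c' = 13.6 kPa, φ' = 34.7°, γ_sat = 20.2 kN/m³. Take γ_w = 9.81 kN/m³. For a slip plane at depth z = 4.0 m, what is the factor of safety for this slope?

FS = 1.26

With seepage parallel to the slope and the water table at the surface, the effective normal stress on the slip plane uses the buoyant unit weight γ' = γ_sat − γ_w while the driving shear stress uses γ_sat:
FS = [c' + γ' z cos²β tanφ'] / [γ_sat z sinβ cosβ]
γ' = 20.2 − 9.81 = 10.39 kN/m³
Numerator = 13.6 + 10.39·4.0·cos²23.9°·tan34.7° = 13.6 + 10.39·4.0·0.8359·0.6924 = 37.654 kPa
Denominator = 20.2·4.0·sin23.9°·cos23.9° = 20.2·4.0·0.4051·0.9143 = 29.929 kPa
FS = 37.654 / 29.929 = 1.258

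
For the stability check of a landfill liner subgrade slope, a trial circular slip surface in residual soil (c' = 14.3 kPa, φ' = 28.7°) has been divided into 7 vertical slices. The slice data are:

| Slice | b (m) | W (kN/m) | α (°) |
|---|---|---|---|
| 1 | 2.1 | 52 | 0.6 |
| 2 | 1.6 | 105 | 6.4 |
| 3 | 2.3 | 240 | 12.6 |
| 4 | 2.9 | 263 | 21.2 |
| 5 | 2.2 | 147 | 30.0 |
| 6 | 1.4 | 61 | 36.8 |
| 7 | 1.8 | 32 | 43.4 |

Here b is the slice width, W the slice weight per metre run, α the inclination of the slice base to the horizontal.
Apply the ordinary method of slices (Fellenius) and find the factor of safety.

FS = 2.35

Ordinary method of slices: FS = Σ[c'·Δl_i + (W_i cosα_i)·tanφ'] / Σ W_i sinα_i, with Δl_i = b_i / cosα_i.
Slice 1: Δl = 2.1/cos0.6° = 2.100 m; N'_1 = 52·cos0.6° = 52.0; c'Δl = 30.03; W sinα = 0.5
Slice 2: Δl = 1.6/cos6.4° = 1.610 m; N'_2 = 105·cos6.4° = 104.3; c'Δl = 23.02; W sinα = 11.7
Slice 3: Δl = 2.3/cos12.6° = 2.357 m; N'_3 = 240·cos12.6° = 234.2; c'Δl = 33.70; W sinα = 52.4
Slice 4: Δl = 2.9/cos21.2° = 3.111 m; N'_4 = 263·cos21.2° = 245.2; c'Δl = 44.48; W sinα = 95.1
Slice 5: Δl = 2.2/cos30.0° = 2.540 m; N'_5 = 147·cos30.0° = 127.3; c'Δl = 36.33; W sinα = 73.5
Slice 6: Δl = 1.4/cos36.8° = 1.748 m; N'_6 = 61·cos36.8° = 48.8; c'Δl = 25.00; W sinα = 36.5
Slice 7: Δl = 1.8/cos43.4° = 2.477 m; N'_7 = 32·cos43.4° = 23.3; c'Δl = 35.43; W sinα = 22.0
Σc'Δl = 228.0 kN/m; ΣN' = 835.2 kN/m; ΣW sinα = 291.7 kN/m
Resisting = 228.0 + 835.2·tan28.7° = 228.0 + 457.2 = 685.2 kN/m
FS = 685.2 / 291.7 = 2.349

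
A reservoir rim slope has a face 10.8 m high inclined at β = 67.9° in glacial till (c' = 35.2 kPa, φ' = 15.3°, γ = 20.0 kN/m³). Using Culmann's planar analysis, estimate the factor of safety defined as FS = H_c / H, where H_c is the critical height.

H_c = (4c'/γ) · sinβ cosφ' / [1 − cos(β − φ')]
    = (4·35.2/20.0) · sin67.9°·cos15.3° / [1 − cos52.6°]
    = 7.040 · 0.8937 / 0.3926 = 16.02 m
FS = H_c / H = 16.02 / 10.8 = 1.484

FS = 1.48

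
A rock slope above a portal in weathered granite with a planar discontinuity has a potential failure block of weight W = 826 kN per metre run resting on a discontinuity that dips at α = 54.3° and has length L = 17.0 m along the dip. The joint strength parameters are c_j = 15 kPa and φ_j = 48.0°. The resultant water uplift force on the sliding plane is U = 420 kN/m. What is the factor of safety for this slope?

FS = 0.48

Resolving the block weight along and normal to the plane and applying the Mohr–Coulomb strength on the joint:
N' = W cosα − U = 826·cos54.3° − 420 = 62.0 kN/m
Driving force T = W sinα = 826·sin54.3° = 670.8 kN/m
Resisting force R = c_j·L + N'·tanφ_j = 15·17.0 + 62.0·tan48.0° = 255.0 + 68.9 = 323.9 kN/m
FS = R / T = 323.9 / 670.8 = 0.483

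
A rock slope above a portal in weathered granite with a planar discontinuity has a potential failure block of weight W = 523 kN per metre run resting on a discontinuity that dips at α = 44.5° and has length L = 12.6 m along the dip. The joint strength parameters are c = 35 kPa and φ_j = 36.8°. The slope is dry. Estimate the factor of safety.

Resolving the block weight along and normal to the plane and applying the Mohr–Coulomb strength on the joint:
N' = W cosα = 523·cos44.5° = 373.0 kN/m
Driving force T = W sinα = 523·sin44.5° = 366.6 kN/m
Resisting force R = c·L + N'·tanφ_j = 35·12.6 + 373.0·tan36.8° = 441.0 + 279.1 = 720.1 kN/m
FS = R / T = 720.1 / 366.6 = 1.964

FS = 1.96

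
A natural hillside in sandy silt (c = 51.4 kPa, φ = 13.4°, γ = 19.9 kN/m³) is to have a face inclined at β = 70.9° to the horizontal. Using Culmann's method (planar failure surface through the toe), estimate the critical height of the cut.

H_c = 20.53 m

Culmann's analysis gives the critical failure plane at α_cr = (β + φ)/2 = (70.9 + 13.4)/2 = 42.2°, and the critical height
H_c = (4c/γ) · sinβ cosφ / [1 − cos(β − φ)]
    = (4·51.4/19.9) · sin70.9°·cos13.4° / [1 − cos(57.5°)]
    = 10.332 · 0.9449·0.9728 / [1 − 0.5373]
    = 10.332 · 0.9192 / 0.4627
    = 20.53 m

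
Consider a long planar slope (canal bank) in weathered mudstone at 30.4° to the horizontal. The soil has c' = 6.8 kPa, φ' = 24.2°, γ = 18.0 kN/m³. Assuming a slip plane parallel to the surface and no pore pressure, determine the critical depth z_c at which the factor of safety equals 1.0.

z_c = 3.70 m

Setting FS = 1.00 in FS = [c' + γz cos²β tanφ'] / [γz sinβ cosβ] and solving for z:
z = c' / [γ cosβ (FS·sinβ − cosβ·tanφ')]
  = 6.8 / [18.0·cos30.4°·(1.00·sin30.4° − cos30.4°·tan24.2°)]
  = 6.8 / [18.0·0.8625·(1.00·0.5060 − 0.8625·0.4494)]
  = 6.8 / 1.8383 = 3.699 m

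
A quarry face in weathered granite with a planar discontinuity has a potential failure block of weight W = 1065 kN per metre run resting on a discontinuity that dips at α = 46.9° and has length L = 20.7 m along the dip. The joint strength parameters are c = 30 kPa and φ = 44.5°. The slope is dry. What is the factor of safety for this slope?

Resolving the block weight along and normal to the plane and applying the Mohr–Coulomb strength on the joint:
N' = W cosα = 1065·cos46.9° = 727.7 kN/m
Driving force T = W sinα = 1065·sin46.9° = 777.6 kN/m
Resisting force R = c·L + N'·tanφ = 30·20.7 + 727.7·tan44.5° = 621.0 + 715.1 = 1336.1 kN/m
FS = R / T = 1336.1 / 777.6 = 1.718

FS = 1.72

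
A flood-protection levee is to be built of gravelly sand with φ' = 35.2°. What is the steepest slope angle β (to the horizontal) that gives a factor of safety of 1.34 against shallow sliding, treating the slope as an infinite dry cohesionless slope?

β = 27.8°

For an infinite dry cohesionless slope FS = tanφ'/tanβ, so tanβ = tanφ' / FS.
tanβ = tan35.2° / 1.34 = 0.7054 / 1.34 = 0.5264
β = arctan(0.5264) = 27.76°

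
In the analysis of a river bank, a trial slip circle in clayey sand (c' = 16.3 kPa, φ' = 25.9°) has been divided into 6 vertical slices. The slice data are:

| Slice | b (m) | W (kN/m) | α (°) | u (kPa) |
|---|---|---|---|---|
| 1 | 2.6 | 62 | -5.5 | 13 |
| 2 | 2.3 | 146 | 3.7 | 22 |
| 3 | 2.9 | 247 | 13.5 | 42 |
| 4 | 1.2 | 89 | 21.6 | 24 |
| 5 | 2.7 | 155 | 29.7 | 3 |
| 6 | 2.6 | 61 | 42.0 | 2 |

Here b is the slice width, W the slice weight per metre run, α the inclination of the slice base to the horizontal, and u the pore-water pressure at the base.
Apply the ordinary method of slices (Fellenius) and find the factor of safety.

Ordinary method of slices: FS = Σ[c'·Δl_i + (W_i cosα_i − u_i·Δl_i)·tanφ'] / Σ W_i sinα_i, with Δl_i = b_i / cosα_i.
Slice 1: Δl = 2.6/cos(-5.5°) = 2.612 m; N'_1 = 62·cos(-5.5°) − 13·2.612 = 27.8; c'Δl = 42.58; W sinα = -5.9
Slice 2: Δl = 2.3/cos3.7° = 2.305 m; N'_2 = 146·cos3.7° − 22·2.305 = 95.0; c'Δl = 37.57; W sinα = 9.4
Slice 3: Δl = 2.9/cos13.5° = 2.982 m; N'_3 = 247·cos13.5° − 42·2.982 = 114.9; c'Δl = 48.61; W sinα = 57.7
Slice 4: Δl = 1.2/cos21.6° = 1.291 m; N'_4 = 89·cos21.6° − 24·1.291 = 51.8; c'Δl = 21.04; W sinα = 32.8
Slice 5: Δl = 2.7/cos29.7° = 3.108 m; N'_5 = 155·cos29.7° − 3·3.108 = 125.3; c'Δl = 50.67; W sinα = 76.8
Slice 6: Δl = 2.6/cos42.0° = 3.499 m; N'_6 = 61·cos42.0° − 2·3.499 = 38.3; c'Δl = 57.03; W sinα = 40.8
Σc'Δl = 257.5 kN/m; ΣN' = 453.1 kN/m; ΣW sinα = 211.5 kN/m
Resisting = 257.5 + 453.1·tan25.9° = 257.5 + 220.0 = 477.5 kN/m
FS = 477.5 / 211.5 = 2.257

FS = 2.26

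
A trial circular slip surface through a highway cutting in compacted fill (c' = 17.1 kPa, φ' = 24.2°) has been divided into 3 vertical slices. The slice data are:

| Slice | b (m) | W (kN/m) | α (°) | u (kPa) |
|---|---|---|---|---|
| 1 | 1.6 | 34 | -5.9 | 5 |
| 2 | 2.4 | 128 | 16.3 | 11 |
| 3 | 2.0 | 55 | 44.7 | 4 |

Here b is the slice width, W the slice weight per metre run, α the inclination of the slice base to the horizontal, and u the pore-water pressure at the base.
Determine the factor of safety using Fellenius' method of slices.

FS = 2.61

Ordinary method of slices: FS = Σ[c'·Δl_i + (W_i cosα_i − u_i·Δl_i)·tanφ'] / Σ W_i sinα_i, with Δl_i = b_i / cosα_i.
Slice 1: Δl = 1.6/cos(-5.9°) = 1.609 m; N'_1 = 34·cos(-5.9°) − 5·1.609 = 25.8; c'Δl = 27.51; W sinα = -3.5
Slice 2: Δl = 2.4/cos16.3° = 2.501 m; N'_2 = 128·cos16.3° − 11·2.501 = 95.3; c'Δl = 42.76; W sinα = 35.9
Slice 3: Δl = 2.0/cos44.7° = 2.814 m; N'_3 = 55·cos44.7° − 4·2.814 = 27.8; c'Δl = 48.11; W sinα = 38.7
Σc'Δl = 118.4 kN/m; ΣN' = 149.0 kN/m; ΣW sinα = 71.1 kN/m
Resisting = 118.4 + 149.0·tan24.2° = 118.4 + 66.9 = 185.3 kN/m
FS = 185.3 / 71.1 = 2.606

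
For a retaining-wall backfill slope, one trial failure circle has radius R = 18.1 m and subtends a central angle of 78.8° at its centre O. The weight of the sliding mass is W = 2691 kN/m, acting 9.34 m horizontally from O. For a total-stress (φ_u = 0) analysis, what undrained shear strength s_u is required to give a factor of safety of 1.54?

s_u = 85.9 kPa

FS = s_u·L_a·R / (W·d), so s_u = FS·W·d / (L_a·R).
Arc length L_a = R·θ = 18.1·(78.8°·π/180) = 18.1·1.3753 = 24.89 m
s_u = 1.54·2691·9.34 / (24.89·18.1) = 38706.3 / 450.57 = 85.91 kPa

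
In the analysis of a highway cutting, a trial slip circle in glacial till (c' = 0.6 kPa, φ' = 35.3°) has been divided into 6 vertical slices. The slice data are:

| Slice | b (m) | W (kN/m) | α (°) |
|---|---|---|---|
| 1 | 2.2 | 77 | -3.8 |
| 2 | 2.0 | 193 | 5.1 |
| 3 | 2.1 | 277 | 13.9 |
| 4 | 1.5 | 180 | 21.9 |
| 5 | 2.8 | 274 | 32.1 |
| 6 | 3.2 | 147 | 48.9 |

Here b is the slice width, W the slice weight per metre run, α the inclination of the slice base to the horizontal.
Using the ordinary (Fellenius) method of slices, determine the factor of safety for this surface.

FS = 1.84

Ordinary method of slices: FS = Σ[c'·Δl_i + (W_i cosα_i)·tanφ'] / Σ W_i sinα_i, with Δl_i = b_i / cosα_i.
Slice 1: Δl = 2.2/cos(-3.8°) = 2.205 m; N'_1 = 77·cos(-3.8°) = 76.8; c'Δl = 1.32; W sinα = -5.1
Slice 2: Δl = 2.0/cos5.1° = 2.008 m; N'_2 = 193·cos5.1° = 192.2; c'Δl = 1.20; W sinα = 17.2
Slice 3: Δl = 2.1/cos13.9° = 2.163 m; N'_3 = 277·cos13.9° = 268.9; c'Δl = 1.30; W sinα = 66.5
Slice 4: Δl = 1.5/cos21.9° = 1.617 m; N'_4 = 180·cos21.9° = 167.0; c'Δl = 0.97; W sinα = 67.1
Slice 5: Δl = 2.8/cos32.1° = 3.305 m; N'_5 = 274·cos32.1° = 232.1; c'Δl = 1.98; W sinα = 145.6
Slice 6: Δl = 3.2/cos48.9° = 4.868 m; N'_6 = 147·cos48.9° = 96.6; c'Δl = 2.92; W sinα = 110.8
Σc'Δl = 9.7 kN/m; ΣN' = 1033.7 kN/m; ΣW sinα = 402.1 kN/m
Resisting = 9.7 + 1033.7·tan35.3° = 9.7 + 731.9 = 741.6 kN/m
FS = 741.6 / 402.1 = 1.844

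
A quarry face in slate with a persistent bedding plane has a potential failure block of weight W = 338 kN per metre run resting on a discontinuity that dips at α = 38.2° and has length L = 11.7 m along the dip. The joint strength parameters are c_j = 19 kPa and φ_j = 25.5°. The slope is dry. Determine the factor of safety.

FS = 1.67

Resolving the block weight along and normal to the plane and applying the Mohr–Coulomb strength on the joint:
N' = W cosα = 338·cos38.2° = 265.6 kN/m
Driving force T = W sinα = 338·sin38.2° = 209.0 kN/m
Resisting force R = c_j·L + N'·tanφ_j = 19·11.7 + 265.6·tan25.5° = 222.3 + 126.7 = 349.0 kN/m
FS = R / T = 349.0 / 209.0 = 1.670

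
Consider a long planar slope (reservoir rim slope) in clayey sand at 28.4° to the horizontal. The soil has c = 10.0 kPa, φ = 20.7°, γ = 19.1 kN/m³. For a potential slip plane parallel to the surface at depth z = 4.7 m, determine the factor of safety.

FS = 0.97

For an infinite slope with a slip plane parallel to the surface (no pore pressure): FS = [c + γz cos²β tanφ] / [γz sinβ cosβ].
γz = 19.1·4.7 = 89.77 kN/m²
Numerator = 10.0 + 89.77·cos²28.4°·tan20.7° = 10.0 + 89.77·0.7738·0.3779 = 36.248 kPa
Denominator = 89.77·sin28.4°·cos28.4° = 89.77·0.4756·0.8796 = 37.558 kPa
FS = 36.248 / 37.558 = 0.965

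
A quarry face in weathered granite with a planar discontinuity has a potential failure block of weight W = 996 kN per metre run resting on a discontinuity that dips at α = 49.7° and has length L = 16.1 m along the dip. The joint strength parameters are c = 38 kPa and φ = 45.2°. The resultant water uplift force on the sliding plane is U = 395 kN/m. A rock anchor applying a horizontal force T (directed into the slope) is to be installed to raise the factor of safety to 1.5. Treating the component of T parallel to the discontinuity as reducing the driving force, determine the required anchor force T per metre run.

T = 159 kN/m

Resolving forces along and normal to the sliding plane, with the horizontal anchor force T adding T·sinα to the effective normal force and T·cosα acting up the plane against the driving force:
FS = [cL + (W cosα − U + T sinα) tanφ] / [W sinα − T cosα]
Without the anchor: N' = 249.2 kN/m, driving T_d = 759.6 kN/m, resisting R = 38·16.1 + 249.2·tan45.2° = 862.7 kN/m, FS = 1.14.
Setting FS = 1.5 and solving for T:
1.5·(759.6 − T cos49.7°) = 862.7 + T sin49.7°·tan45.2°
T·(sin49.7°·tan45.2° + 1.5·cos49.7°) = 1.5·759.6 − 862.7
T·(0.7627·1.0070 + 1.5·0.6468) = 1139.4 − 862.7 = 276.7
T·1.7382 = 276.7
T = 159.2 kN/m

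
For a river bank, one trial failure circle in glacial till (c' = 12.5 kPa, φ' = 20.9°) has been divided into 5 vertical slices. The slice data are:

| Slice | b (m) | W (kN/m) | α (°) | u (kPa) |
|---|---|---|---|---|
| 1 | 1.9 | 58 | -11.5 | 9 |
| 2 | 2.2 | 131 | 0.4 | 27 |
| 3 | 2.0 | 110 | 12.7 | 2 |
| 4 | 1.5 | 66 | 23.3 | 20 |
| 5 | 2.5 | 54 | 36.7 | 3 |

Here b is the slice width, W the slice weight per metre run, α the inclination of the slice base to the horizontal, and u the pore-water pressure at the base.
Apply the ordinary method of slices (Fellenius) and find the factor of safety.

FS = 3.37

Ordinary method of slices: FS = Σ[c'·Δl_i + (W_i cosα_i − u_i·Δl_i)·tanφ'] / Σ W_i sinα_i, with Δl_i = b_i / cosα_i.
Slice 1: Δl = 1.9/cos(-11.5°) = 1.939 m; N'_1 = 58·cos(-11.5°) − 9·1.939 = 39.4; c'Δl = 24.24; W sinα = -11.6
Slice 2: Δl = 2.2/cos0.4° = 2.200 m; N'_2 = 131·cos0.4° − 27·2.200 = 71.6; c'Δl = 27.50; W sinα = 0.9
Slice 3: Δl = 2.0/cos12.7° = 2.050 m; N'_3 = 110·cos12.7° − 2·2.050 = 103.2; c'Δl = 25.63; W sinα = 24.2
Slice 4: Δl = 1.5/cos23.3° = 1.633 m; N'_4 = 66·cos23.3° − 20·1.633 = 28.0; c'Δl = 20.41; W sinα = 26.1
Slice 5: Δl = 2.5/cos36.7° = 3.118 m; N'_5 = 54·cos36.7° − 3·3.118 = 33.9; c'Δl = 38.98; W sinα = 32.3
Σc'Δl = 136.8 kN/m; ΣN' = 276.1 kN/m; ΣW sinα = 71.9 kN/m
Resisting = 136.8 + 276.1·tan20.9° = 136.8 + 105.4 = 242.2 kN/m
FS = 242.2 / 71.9 = 3.368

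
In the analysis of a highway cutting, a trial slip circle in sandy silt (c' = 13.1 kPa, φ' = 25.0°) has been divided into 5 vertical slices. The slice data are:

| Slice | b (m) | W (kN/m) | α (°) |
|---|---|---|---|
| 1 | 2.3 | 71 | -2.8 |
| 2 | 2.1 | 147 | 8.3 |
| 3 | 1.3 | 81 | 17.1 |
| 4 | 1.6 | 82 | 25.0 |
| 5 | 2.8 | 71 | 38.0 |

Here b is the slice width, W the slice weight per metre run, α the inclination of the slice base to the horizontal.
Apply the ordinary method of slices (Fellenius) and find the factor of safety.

FS = 2.86

Ordinary method of slices: FS = Σ[c'·Δl_i + (W_i cosα_i)·tanφ'] / Σ W_i sinα_i, with Δl_i = b_i / cosα_i.
Slice 1: Δl = 2.3/cos(-2.8°) = 2.303 m; N'_1 = 71·cos(-2.8°) = 70.9; c'Δl = 30.17; W sinα = -3.5
Slice 2: Δl = 2.1/cos8.3° = 2.122 m; N'_2 = 147·cos8.3° = 145.5; c'Δl = 27.80; W sinα = 21.2
Slice 3: Δl = 1.3/cos17.1° = 1.360 m; N'_3 = 81·cos17.1° = 77.4; c'Δl = 17.82; W sinα = 23.8
Slice 4: Δl = 1.6/cos25.0° = 1.765 m; N'_4 = 82·cos25.0° = 74.3; c'Δl = 23.13; W sinα = 34.7
Slice 5: Δl = 2.8/cos38.0° = 3.553 m; N'_5 = 71·cos38.0° = 55.9; c'Δl = 46.55; W sinα = 43.7
Σc'Δl = 145.5 kN/m; ΣN' = 424.1 kN/m; ΣW sinα = 119.9 kN/m
Resisting = 145.5 + 424.1·tan25.0° = 145.5 + 197.7 = 343.2 kN/m
FS = 343.2 / 119.9 = 2.862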